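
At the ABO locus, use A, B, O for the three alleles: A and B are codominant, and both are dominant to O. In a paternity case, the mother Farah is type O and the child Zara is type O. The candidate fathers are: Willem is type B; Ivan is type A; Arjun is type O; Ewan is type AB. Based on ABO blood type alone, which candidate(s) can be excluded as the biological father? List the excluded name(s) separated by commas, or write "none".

Ewan

A candidate is excluded only if no genotype consistent with his phenotype could produce a type O child with a type O mother.
Ewan (type AB): no genotype consistent with that phenotype can produce a type-O child with a type-O mother.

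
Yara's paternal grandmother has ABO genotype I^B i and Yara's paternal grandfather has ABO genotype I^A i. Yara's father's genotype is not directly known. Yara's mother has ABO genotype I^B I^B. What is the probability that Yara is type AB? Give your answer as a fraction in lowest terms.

Yara's father's ABO genotype from I^B i × I^A i: 1/4 I^A I^B, 1/4 I^A i, 1/4 I^B i, 1/4 i i.
Crossing each possibility with the mother I^B I^B and summing P(type AB): 1/4·1/2 + 1/4·1/2 + 1/4·0 + 1/4·0 = 1/4.

1/4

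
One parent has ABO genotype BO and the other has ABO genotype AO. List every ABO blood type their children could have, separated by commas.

Gametes from BO × AO give offspring ABO genotypes AB, AO, BO, OO, i.e. phenotypes O, A, B, AB.

O, A, B, AB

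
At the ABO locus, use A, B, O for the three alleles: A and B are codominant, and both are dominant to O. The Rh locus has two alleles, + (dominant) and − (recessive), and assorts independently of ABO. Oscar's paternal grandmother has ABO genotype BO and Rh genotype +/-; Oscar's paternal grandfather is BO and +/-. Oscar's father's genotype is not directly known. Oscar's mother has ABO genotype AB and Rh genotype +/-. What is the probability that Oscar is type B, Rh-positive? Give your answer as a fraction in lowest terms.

3/8

Oscar's father's ABO genotype from BO × BO: 1/4 BB, 1/2 BO, 1/4 OO.
Crossing each possibility with the mother AB and summing P(type B): 1/4·1/2 + 1/2·1/2 + 1/4·1/2 = 1/2.
Similarly for Rh via the father's Rh distribution: P(Rh+) = 3/4.
Independent loci: 1/2 × 3/4 = 3/8.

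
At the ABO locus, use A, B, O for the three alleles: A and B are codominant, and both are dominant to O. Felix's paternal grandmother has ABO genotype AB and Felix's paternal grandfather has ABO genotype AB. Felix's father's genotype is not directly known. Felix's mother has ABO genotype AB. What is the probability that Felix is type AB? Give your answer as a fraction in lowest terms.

Felix's father's ABO genotype from AB × AB: 1/4 AA, 1/2 AB, 1/4 BB.
Crossing each possibility with the mother AB and summing P(type AB): 1/4·1/2 + 1/2·1/2 + 1/4·1/2 = 1/2.

1/2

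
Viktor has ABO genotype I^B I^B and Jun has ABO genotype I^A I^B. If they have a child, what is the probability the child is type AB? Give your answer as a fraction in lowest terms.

ABO cross I^B I^B × I^A I^B → offspring phenotypes: 1/2 B, 1/2 AB.
So P(type AB) = 1/2.

1/2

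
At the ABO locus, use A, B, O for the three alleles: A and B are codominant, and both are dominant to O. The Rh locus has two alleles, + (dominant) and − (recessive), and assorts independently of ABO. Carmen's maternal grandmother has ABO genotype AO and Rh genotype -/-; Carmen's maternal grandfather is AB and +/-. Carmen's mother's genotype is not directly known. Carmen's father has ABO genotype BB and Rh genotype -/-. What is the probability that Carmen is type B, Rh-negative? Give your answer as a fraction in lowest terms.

3/8

Carmen's mother's ABO genotype from AO × AB: 1/4 AA, 1/4 AB, 1/4 AO, 1/4 BO.
Crossing each possibility with the father BB and summing P(type B): 1/4·0 + 1/4·1/2 + 1/4·1/2 + 1/4·1 = 1/2.
Similarly for Rh via the mother's Rh distribution: P(Rh-) = 3/4.
Independent loci: 1/2 × 3/4 = 3/8.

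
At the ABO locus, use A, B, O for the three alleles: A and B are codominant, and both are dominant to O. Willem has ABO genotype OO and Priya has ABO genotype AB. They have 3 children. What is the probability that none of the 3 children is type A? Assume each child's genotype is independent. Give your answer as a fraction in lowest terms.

ABO cross OO × AB → 1/2 A, 1/2 B.
So P(type A) = 1/2 per child.
P(not type A) = 1/2 for one child; (1/2)^3 = 1/8.

1/8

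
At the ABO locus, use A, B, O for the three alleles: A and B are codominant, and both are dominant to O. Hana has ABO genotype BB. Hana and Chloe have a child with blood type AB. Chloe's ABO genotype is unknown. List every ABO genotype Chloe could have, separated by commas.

For each candidate genotype of Chloe, check whether crossing it with BB can produce every observed child phenotype.
  AA → possible child types {AB} ✓
  AB → possible child types {B, AB} ✓
  AO → possible child types {B, AB} ✓
  BB → possible child types {B} ✗
  BO → possible child types {B} ✗
  OO → possible child types {B} ✗

AA, AB, AO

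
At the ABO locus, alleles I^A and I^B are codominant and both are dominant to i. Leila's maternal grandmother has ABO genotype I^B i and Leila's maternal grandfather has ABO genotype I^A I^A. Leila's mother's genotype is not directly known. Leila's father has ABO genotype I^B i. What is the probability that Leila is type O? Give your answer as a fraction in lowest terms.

Leila's mother's ABO genotype from I^B i × I^A I^A: 1/2 I^A I^B, 1/2 I^A i.
Crossing each possibility with the father I^B i and summing P(type O): 1/2·0 + 1/2·1/4 = 1/8.

1/8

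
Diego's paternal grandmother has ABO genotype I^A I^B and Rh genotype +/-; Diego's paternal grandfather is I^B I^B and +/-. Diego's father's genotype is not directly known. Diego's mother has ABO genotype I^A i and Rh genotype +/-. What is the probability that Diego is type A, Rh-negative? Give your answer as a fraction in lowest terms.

Diego's father's ABO genotype from I^A I^B × I^B I^B: 1/2 I^A I^B, 1/2 I^B I^B.
Crossing each possibility with the mother I^A i and summing P(type A): 1/2·1/2 + 1/2·0 = 1/4.
Similarly for Rh via the father's Rh distribution: P(Rh-) = 1/4.
Independent loci: 1/4 × 1/4 = 1/16.

1/16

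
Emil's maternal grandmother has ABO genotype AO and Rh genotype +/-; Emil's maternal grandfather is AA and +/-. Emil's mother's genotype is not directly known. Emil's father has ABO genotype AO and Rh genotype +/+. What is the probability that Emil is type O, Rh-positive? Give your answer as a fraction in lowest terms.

1/8

Emil's mother's ABO genotype from AO × AA: 1/2 AA, 1/2 AO.
Crossing each possibility with the father AO and summing P(type O): 1/2·0 + 1/2·1/4 = 1/8.
Similarly for Rh via the mother's Rh distribution: P(Rh+) = 1.
Independent loci: 1/8 × 1 = 1/8.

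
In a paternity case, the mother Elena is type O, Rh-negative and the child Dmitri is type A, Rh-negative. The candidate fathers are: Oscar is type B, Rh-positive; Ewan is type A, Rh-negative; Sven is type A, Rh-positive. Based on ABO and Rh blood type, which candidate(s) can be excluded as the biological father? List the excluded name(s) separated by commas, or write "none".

Oscar

A candidate is excluded only if no genotype consistent with his phenotype could produce a type A, Rh-negative child with a type O, Rh-negative mother.
Oscar (type B, Rh+): no genotype consistent with that phenotype can produce a type-A Rh- child with a type-O mother.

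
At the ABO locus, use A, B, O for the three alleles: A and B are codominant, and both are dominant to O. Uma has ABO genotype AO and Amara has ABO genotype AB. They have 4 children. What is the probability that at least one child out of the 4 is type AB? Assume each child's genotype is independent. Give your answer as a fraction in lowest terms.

175/256

ABO cross AO × AB → 1/2 A, 1/4 B, 1/4 AB.
So P(type AB) = 1/4 per child.
P(none) = (3/4)^4 = 81/256; P(at least one) = 1 − 81/256 = 175/256.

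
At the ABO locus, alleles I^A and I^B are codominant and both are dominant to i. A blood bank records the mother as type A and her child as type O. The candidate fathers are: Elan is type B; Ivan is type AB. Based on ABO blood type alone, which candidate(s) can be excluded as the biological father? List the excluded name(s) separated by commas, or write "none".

A candidate is excluded only if no genotype consistent with his phenotype could produce a type O child with a type A mother.
Ivan (type AB): no genotype consistent with that phenotype can produce a type-O child with a type-A mother.

Ivan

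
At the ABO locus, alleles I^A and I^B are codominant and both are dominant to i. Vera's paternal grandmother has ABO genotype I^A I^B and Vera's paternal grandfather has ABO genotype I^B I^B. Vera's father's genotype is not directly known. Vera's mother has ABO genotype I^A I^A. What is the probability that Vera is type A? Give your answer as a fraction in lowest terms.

1/4

Vera's father's ABO genotype from I^A I^B × I^B I^B: 1/2 I^A I^B, 1/2 I^B I^B.
Crossing each possibility with the mother I^A I^A and summing P(type A): 1/2·1/2 + 1/2·0 = 1/4.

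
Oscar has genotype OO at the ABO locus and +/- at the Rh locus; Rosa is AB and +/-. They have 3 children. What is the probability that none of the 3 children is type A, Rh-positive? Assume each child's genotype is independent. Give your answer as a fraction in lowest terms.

125/512

ABO cross OO × AB → 1/2 A, 1/2 B.
Rh cross +/- × +/- → 3/4 Rh+, 1/4 Rh-; so P(type A, Rh-positive) = 1/2 × 3/4 = 3/8 per child.
P(not type A, Rh-positive) = 5/8 for one child; (5/8)^3 = 125/512.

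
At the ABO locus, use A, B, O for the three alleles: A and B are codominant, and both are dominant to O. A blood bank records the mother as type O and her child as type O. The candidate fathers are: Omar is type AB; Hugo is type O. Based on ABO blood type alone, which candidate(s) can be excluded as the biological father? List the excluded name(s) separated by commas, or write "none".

Omar

A candidate is excluded only if no genotype consistent with his phenotype could produce a type O child with a type O mother.
Omar (type AB): no genotype consistent with that phenotype can produce a type-O child with a type-O mother.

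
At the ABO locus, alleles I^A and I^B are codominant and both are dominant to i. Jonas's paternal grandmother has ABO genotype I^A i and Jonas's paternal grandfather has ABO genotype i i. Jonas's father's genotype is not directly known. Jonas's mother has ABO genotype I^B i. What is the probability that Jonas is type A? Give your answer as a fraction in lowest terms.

1/8

Jonas's father's ABO genotype from I^A i × i i: 1/2 I^A i, 1/2 i i.
Crossing each possibility with the mother I^B i and summing P(type A): 1/2·1/4 + 1/2·0 = 1/8.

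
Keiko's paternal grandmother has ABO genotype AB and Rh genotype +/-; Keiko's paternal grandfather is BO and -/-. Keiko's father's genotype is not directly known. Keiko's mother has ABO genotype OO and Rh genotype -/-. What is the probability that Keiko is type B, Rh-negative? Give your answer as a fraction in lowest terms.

3/8

Keiko's father's ABO genotype from AB × BO: 1/4 AB, 1/4 AO, 1/4 BB, 1/4 BO.
Crossing each possibility with the mother OO and summing P(type B): 1/4·1/2 + 1/4·0 + 1/4·1 + 1/4·1/2 = 1/2.
Similarly for Rh via the father's Rh distribution: P(Rh-) = 3/4.
Independent loci: 1/2 × 3/4 = 3/8.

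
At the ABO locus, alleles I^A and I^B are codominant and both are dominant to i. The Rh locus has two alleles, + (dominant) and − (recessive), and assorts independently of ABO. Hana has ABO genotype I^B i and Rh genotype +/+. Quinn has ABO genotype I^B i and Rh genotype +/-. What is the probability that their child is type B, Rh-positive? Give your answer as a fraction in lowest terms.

ABO cross I^B i × I^B i → offspring phenotypes: 1/4 O, 3/4 B.
Rh cross +/+ × +/- → 1 Rh+.
Independent loci: P(type B, Rh-positive) = 3/4 × 1 = 3/4.

3/4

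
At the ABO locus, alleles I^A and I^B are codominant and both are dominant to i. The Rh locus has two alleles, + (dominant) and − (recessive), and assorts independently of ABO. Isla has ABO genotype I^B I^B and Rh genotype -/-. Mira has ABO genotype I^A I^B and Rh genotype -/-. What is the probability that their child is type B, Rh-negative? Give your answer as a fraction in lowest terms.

1/2

ABO cross I^B I^B × I^A I^B → offspring phenotypes: 1/2 B, 1/2 AB.
Rh cross -/- × -/- → 1 Rh-.
Independent loci: P(type B, Rh-negative) = 1/2 × 1 = 1/2.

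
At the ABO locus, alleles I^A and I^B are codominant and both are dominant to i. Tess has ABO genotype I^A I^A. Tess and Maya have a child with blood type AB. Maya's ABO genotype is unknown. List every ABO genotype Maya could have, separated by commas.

For each candidate genotype of Maya, check whether crossing it with I^A I^A can produce every observed child phenotype.
  I^A I^A → possible child types {A} ✗
  I^A I^B → possible child types {A, AB} ✓
  I^A i → possible child types {A} ✗
  I^B I^B → possible child types {AB} ✓
  I^B i → possible child types {A, AB} ✓
  i i → possible child types {A} ✗

I^A I^B, I^B I^B, I^B i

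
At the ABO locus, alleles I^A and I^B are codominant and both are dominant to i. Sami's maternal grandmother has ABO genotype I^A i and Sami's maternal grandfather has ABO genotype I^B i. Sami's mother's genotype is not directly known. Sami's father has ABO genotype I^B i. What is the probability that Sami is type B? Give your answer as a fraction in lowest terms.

Sami's mother's ABO genotype from I^A i × I^B i: 1/4 I^A I^B, 1/4 I^A i, 1/4 I^B i, 1/4 i i.
Crossing each possibility with the father I^B i and summing P(type B): 1/4·1/2 + 1/4·1/4 + 1/4·3/4 + 1/4·1/2 = 1/2.

1/2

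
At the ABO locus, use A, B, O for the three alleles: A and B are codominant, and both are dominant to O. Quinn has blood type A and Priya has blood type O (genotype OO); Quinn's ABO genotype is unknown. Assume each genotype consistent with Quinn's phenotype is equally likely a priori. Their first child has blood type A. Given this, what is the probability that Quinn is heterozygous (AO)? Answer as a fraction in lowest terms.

Possible genotypes: Quinn ∈ {AA, AO}; Priya ∈ {OO}.
Weight each parental genotype pair by prior × P(type-A child):
  AA × OO: posterior weight 2/3.
  AO × OO: posterior weight 1/3.
Sum the posterior weight over pairs where Quinn is AO: 1/3.

1/3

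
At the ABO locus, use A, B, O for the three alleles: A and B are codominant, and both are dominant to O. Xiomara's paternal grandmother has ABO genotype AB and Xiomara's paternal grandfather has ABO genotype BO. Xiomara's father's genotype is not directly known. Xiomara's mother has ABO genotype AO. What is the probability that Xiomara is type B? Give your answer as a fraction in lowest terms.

Xiomara's father's ABO genotype from AB × BO: 1/4 AB, 1/4 AO, 1/4 BB, 1/4 BO.
Crossing each possibility with the mother AO and summing P(type B): 1/4·1/4 + 1/4·0 + 1/4·1/2 + 1/4·1/4 = 1/4.

1/4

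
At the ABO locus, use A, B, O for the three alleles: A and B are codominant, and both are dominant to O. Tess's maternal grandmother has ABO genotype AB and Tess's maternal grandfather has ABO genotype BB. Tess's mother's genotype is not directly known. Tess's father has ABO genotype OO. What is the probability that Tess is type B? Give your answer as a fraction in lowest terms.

Tess's mother's ABO genotype from AB × BB: 1/2 AB, 1/2 BB.
Crossing each possibility with the father OO and summing P(type B): 1/2·1/2 + 1/2·1 = 3/4.

3/4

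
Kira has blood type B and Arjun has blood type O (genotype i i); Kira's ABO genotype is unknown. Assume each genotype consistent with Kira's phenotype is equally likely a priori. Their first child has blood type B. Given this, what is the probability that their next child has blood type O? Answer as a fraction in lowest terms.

1/6

Possible genotypes: Kira ∈ {I^B I^B, I^B i}; Arjun ∈ {i i}.
Weight each parental genotype pair by prior × P(type-B child):
  I^B I^B × i i: posterior weight 2/3; P(next child type O) = 0.
  I^B i × i i: posterior weight 1/3; P(next child type O) = 1/2.
Weighted sum = 1/6.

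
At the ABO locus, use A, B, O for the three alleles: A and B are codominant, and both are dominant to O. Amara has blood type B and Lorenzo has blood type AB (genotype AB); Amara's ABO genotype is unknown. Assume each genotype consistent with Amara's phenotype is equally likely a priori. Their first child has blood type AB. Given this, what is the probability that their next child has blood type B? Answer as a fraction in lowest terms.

1/2

Possible genotypes: Amara ∈ {BB, BO}; Lorenzo ∈ {AB}.
Weight each parental genotype pair by prior × P(type-AB child):
  BB × AB: posterior weight 2/3; P(next child type B) = 1/2.
  BO × AB: posterior weight 1/3; P(next child type B) = 1/2.
Weighted sum = 1/2.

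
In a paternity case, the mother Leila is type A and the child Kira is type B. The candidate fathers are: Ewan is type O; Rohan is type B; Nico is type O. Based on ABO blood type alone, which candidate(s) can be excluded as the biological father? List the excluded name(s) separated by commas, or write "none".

Ewan, Nico

A candidate is excluded only if no genotype consistent with his phenotype could produce a type B child with a type A mother.
Ewan (type O): no genotype consistent with that phenotype can produce a type-B child with a type-A mother.
Nico (type O): no genotype consistent with that phenotype can produce a type-B child with a type-A mother.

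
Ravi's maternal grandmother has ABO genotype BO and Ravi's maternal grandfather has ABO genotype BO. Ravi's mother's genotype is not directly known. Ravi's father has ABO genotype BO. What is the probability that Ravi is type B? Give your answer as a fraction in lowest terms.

3/4

Ravi's mother's ABO genotype from BO × BO: 1/4 BB, 1/2 BO, 1/4 OO.
Crossing each possibility with the father BO and summing P(type B): 1/4·1 + 1/2·3/4 + 1/4·1/2 = 3/4.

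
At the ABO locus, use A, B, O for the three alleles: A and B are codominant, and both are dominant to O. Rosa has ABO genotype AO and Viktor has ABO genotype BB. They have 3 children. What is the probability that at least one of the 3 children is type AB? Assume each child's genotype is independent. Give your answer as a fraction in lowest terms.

ABO cross AO × BB → 1/2 B, 1/2 AB.
So P(type AB) = 1/2 per child.
P(none) = (1/2)^3 = 1/8; P(at least one) = 1 − 1/8 = 7/8.

7/8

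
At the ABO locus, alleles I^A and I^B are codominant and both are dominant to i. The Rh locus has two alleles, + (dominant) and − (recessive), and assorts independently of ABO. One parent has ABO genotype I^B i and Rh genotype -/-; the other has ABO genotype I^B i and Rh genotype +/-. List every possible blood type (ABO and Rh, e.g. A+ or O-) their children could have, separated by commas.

Gametes from I^B i × I^B i give offspring ABO genotypes I^B I^B, I^B i, i i, i.e. phenotypes O, B.
Rh cross -/- × +/- → phenotypes Rh+, Rh-.
Combining independently: O+, O-, B+, B-.

O+, O-, B+, B-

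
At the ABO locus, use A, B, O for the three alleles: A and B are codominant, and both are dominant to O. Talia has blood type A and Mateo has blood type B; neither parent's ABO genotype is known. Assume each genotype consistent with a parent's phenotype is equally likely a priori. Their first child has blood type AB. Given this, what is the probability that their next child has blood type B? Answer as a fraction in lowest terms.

Possible genotypes: Talia ∈ {AA, AO}; Mateo ∈ {BB, BO}.
Weight each parental genotype pair by prior × P(type-AB child):
  AA × BB: posterior weight 4/9; P(next child type B) = 0.
  AA × BO: posterior weight 2/9; P(next child type B) = 0.
  AO × BB: posterior weight 2/9; P(next child type B) = 1/2.
  AO × BO: posterior weight 1/9; P(next child type B) = 1/4.
Weighted sum = 5/36.

5/36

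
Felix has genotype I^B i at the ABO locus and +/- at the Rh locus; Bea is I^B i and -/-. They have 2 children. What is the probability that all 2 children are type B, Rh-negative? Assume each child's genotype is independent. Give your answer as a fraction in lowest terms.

ABO cross I^B i × I^B i → 1/4 O, 3/4 B.
Rh cross +/- × -/- → 1/2 Rh+, 1/2 Rh-; so P(type B, Rh-negative) = 3/4 × 1/2 = 3/8 per child.
All 2 independent: (3/8)^2 = 9/64.

9/64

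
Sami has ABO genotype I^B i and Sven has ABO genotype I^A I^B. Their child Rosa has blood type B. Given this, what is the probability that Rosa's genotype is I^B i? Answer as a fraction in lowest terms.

Cross I^B i × I^A I^B → 1/4 I^A I^B, 1/4 I^A i, 1/4 I^B I^B, 1/4 I^B i.
Type-B genotypes among offspring: I^B I^B (1/4), I^B i (1/4); total 1/2.
P(I^B i | type B) = (1/4) / (1/2) = 1/2.

1/2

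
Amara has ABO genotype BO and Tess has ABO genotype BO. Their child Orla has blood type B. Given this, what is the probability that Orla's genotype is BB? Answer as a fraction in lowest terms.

1/3

Cross BO × BO → 1/4 BB, 1/2 BO, 1/4 OO.
Type-B genotypes among offspring: BB (1/4), BO (1/2); total 3/4.
P(BB | type B) = (1/4) / (3/4) = 1/3.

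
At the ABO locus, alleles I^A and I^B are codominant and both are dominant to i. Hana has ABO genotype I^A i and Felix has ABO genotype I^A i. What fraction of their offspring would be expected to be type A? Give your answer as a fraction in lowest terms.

ABO cross I^A i × I^A i → offspring phenotypes: 1/4 O, 3/4 A.
So P(type A) = 3/4.

3/4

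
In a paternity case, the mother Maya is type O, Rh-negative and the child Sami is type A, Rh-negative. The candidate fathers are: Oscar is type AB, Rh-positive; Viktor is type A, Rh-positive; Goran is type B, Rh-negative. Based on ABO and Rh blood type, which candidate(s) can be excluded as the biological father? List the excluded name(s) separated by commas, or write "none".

A candidate is excluded only if no genotype consistent with his phenotype could produce a type A, Rh-negative child with a type O, Rh-negative mother.
Goran (type B, Rh-): no genotype consistent with that phenotype can produce a type-A Rh- child with a type-O mother.

Goran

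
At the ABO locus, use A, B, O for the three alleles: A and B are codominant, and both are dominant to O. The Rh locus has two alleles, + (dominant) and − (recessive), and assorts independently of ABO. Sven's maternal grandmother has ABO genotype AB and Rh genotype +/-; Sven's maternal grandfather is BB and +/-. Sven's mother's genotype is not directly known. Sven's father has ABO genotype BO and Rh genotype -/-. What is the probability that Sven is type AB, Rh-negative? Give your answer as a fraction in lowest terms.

1/16

Sven's mother's ABO genotype from AB × BB: 1/2 AB, 1/2 BB.
Crossing each possibility with the father BO and summing P(type AB): 1/2·1/4 + 1/2·0 = 1/8.
Similarly for Rh via the mother's Rh distribution: P(Rh-) = 1/2.
Independent loci: 1/8 × 1/2 = 1/16.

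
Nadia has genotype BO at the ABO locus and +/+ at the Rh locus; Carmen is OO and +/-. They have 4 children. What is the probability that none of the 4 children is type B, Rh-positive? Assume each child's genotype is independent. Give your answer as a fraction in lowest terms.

ABO cross BO × OO → 1/2 O, 1/2 B.
Rh cross +/+ × +/- → 1 Rh+; so P(type B, Rh-positive) = 1/2 × 1 = 1/2 per child.
P(not type B, Rh-positive) = 1/2 for one child; (1/2)^4 = 1/16.

1/16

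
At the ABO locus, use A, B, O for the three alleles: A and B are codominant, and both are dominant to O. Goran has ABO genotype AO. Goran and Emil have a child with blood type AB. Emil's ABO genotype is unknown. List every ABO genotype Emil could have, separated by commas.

For each candidate genotype of Emil, check whether crossing it with AO can produce every observed child phenotype.
  AA → possible child types {A} ✗
  AB → possible child types {A, B, AB} ✓
  AO → possible child types {O, A} ✗
  BB → possible child types {B, AB} ✓
  BO → possible child types {O, A, B, AB} ✓
  OO → possible child types {O, A} ✗

AB, BB, BO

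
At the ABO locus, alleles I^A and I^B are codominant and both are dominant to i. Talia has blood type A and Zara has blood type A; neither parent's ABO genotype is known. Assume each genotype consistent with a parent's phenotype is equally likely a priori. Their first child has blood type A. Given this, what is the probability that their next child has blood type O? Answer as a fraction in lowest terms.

Possible genotypes: Talia ∈ {I^A I^A, I^A i}; Zara ∈ {I^A I^A, I^A i}.
Weight each parental genotype pair by prior × P(type-A child):
  I^A I^A × I^A I^A: posterior weight 4/15; P(next child type O) = 0.
  I^A I^A × I^A i: posterior weight 4/15; P(next child type O) = 0.
  I^A i × I^A I^A: posterior weight 4/15; P(next child type O) = 0.
  I^A i × I^A i: posterior weight 1/5; P(next child type O) = 1/4.
Weighted sum = 1/20.

1/20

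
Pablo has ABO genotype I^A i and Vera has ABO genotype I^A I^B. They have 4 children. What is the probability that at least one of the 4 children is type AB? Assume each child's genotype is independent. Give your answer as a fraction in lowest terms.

175/256

ABO cross I^A i × I^A I^B → 1/2 A, 1/4 B, 1/4 AB.
So P(type AB) = 1/4 per child.
P(none) = (3/4)^4 = 81/256; P(at least one) = 1 − 81/256 = 175/256.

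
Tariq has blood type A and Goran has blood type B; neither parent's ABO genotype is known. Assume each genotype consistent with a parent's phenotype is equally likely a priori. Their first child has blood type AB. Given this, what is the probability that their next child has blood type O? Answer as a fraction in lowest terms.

1/36

Possible genotypes: Tariq ∈ {AA, AO}; Goran ∈ {BB, BO}.
Weight each parental genotype pair by prior × P(type-AB child):
  AA × BB: posterior weight 4/9; P(next child type O) = 0.
  AA × BO: posterior weight 2/9; P(next child type O) = 0.
  AO × BB: posterior weight 2/9; P(next child type O) = 0.
  AO × BO: posterior weight 1/9; P(next child type O) = 1/4.
Weighted sum = 1/36.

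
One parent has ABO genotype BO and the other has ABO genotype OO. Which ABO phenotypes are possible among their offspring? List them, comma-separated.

Gametes from BO × OO give offspring ABO genotypes BO, OO, i.e. phenotypes O, B.

O, B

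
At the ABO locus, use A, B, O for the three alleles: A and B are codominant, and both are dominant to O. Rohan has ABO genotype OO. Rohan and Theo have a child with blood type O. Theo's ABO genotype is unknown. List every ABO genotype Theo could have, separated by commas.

For each candidate genotype of Theo, check whether crossing it with OO can produce every observed child phenotype.
  AA → possible child types {A} ✗
  AB → possible child types {A, B} ✗
  AO → possible child types {O, A} ✓
  BB → possible child types {B} ✗
  BO → possible child types {O, B} ✓
  OO → possible child types {O} ✓

AO, BO, OO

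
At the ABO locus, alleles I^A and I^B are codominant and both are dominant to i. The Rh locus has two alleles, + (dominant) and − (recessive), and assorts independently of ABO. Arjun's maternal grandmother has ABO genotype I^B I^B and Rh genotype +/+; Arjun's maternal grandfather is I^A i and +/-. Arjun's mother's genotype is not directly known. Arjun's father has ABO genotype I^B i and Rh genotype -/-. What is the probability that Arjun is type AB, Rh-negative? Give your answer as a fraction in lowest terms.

1/32

Arjun's mother's ABO genotype from I^B I^B × I^A i: 1/2 I^A I^B, 1/2 I^B i.
Crossing each possibility with the father I^B i and summing P(type AB): 1/2·1/4 + 1/2·0 = 1/8.
Similarly for Rh via the mother's Rh distribution: P(Rh-) = 1/4.
Independent loci: 1/8 × 1/4 = 1/32.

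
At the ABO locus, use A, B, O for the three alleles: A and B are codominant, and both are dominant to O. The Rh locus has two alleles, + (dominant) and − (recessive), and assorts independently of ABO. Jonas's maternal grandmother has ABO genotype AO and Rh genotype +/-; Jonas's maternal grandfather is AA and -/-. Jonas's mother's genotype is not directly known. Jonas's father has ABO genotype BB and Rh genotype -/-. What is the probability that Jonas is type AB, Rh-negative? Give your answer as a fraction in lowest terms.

Jonas's mother's ABO genotype from AO × AA: 1/2 AA, 1/2 AO.
Crossing each possibility with the father BB and summing P(type AB): 1/2·1 + 1/2·1/2 = 3/4.
Similarly for Rh via the mother's Rh distribution: P(Rh-) = 3/4.
Independent loci: 3/4 × 3/4 = 9/16.

9/16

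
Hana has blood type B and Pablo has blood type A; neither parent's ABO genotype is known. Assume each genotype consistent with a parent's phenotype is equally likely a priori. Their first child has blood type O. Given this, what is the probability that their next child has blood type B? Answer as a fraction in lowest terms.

1/4

Possible genotypes: Hana ∈ {BB, BO}; Pablo ∈ {AA, AO}.
Weight each parental genotype pair by prior × P(type-O child):
  BO × AO: posterior weight 1; P(next child type B) = 1/4.
Weighted sum = 1/4.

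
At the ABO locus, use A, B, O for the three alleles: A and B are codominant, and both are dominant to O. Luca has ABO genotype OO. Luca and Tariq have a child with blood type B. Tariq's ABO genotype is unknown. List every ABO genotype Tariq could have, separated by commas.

AB, BB, BO

For each candidate genotype of Tariq, check whether crossing it with OO can produce every observed child phenotype.
  AA → possible child types {A} ✗
  AB → possible child types {A, B} ✓
  AO → possible child types {O, A} ✗
  BB → possible child types {B} ✓
  BO → possible child types {O, B} ✓
  OO → possible child types {O} ✗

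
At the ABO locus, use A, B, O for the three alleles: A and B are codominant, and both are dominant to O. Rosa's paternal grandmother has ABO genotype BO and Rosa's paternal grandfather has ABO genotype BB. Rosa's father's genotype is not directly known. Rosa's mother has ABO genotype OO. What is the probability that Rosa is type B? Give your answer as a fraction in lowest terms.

3/4

Rosa's father's ABO genotype from BO × BB: 1/2 BB, 1/2 BO.
Crossing each possibility with the mother OO and summing P(type B): 1/2·1 + 1/2·1/2 = 3/4.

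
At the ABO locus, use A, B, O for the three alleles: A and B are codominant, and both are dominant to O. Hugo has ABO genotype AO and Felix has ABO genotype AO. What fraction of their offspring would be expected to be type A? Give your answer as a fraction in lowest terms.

3/4

ABO cross AO × AO → offspring phenotypes: 1/4 O, 3/4 A.
So P(type A) = 3/4.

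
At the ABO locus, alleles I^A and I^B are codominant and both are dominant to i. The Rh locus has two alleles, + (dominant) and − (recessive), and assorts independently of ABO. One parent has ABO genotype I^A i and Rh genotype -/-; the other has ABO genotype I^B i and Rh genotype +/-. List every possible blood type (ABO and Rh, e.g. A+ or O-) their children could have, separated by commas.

Gametes from I^A i × I^B i give offspring ABO genotypes I^A I^B, I^A i, I^B i, i i, i.e. phenotypes O, A, B, AB.
Rh cross -/- × +/- → phenotypes Rh+, Rh-.
Combining independently: O+, O-, A+, A-, B+, B-, AB+, AB-.

O+, O-, A+, A-, B+, B-, AB+, AB-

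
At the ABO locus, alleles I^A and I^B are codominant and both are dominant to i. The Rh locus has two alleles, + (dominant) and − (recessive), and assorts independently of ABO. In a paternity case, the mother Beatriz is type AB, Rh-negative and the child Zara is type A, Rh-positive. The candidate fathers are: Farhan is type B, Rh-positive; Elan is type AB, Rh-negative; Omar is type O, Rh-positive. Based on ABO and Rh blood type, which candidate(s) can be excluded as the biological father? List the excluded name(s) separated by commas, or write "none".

Elan

A candidate is excluded only if no genotype consistent with his phenotype could produce a type A, Rh-positive child with a type AB, Rh-negative mother.
Elan (type AB, Rh-): no genotype consistent with that phenotype can produce a type-A Rh+ child with a type-AB mother.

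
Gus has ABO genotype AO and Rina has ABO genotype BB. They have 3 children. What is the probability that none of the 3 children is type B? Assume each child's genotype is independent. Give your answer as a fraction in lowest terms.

1/8

ABO cross AO × BB → 1/2 B, 1/2 AB.
So P(type B) = 1/2 per child.
P(not type B) = 1/2 for one child; (1/2)^3 = 1/8.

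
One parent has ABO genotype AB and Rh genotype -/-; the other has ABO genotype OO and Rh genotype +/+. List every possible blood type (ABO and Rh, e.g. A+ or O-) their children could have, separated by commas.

Gametes from AB × OO give offspring ABO genotypes AO, BO, i.e. phenotypes A, B.
Rh cross -/- × +/+ → phenotypes Rh+.
Combining independently: A+, B+.

A+, B+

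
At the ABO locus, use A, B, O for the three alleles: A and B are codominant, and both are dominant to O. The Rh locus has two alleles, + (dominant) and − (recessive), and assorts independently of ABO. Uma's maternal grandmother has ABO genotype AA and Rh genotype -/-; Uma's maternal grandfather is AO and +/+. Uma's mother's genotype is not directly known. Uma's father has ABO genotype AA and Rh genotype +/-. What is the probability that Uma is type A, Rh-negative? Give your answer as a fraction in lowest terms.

Uma's mother's ABO genotype from AA × AO: 1/2 AA, 1/2 AO.
Crossing each possibility with the father AA and summing P(type A): 1/2·1 + 1/2·1 = 1.
Similarly for Rh via the mother's Rh distribution: P(Rh-) = 1/4.
Independent loci: 1 × 1/4 = 1/4.

1/4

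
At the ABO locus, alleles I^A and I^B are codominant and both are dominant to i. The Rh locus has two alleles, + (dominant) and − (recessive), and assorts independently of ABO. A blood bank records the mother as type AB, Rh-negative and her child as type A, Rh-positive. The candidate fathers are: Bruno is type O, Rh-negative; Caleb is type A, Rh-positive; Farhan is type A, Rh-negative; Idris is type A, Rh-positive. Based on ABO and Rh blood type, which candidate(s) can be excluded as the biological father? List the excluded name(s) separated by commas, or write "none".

A candidate is excluded only if no genotype consistent with his phenotype could produce a type A, Rh-positive child with a type AB, Rh-negative mother.
Bruno (type O, Rh-): no genotype consistent with that phenotype can produce a type-A Rh+ child with a type-AB mother.
Farhan (type A, Rh-): no genotype consistent with that phenotype can produce a type-A Rh+ child with a type-AB mother.

Bruno, Farhan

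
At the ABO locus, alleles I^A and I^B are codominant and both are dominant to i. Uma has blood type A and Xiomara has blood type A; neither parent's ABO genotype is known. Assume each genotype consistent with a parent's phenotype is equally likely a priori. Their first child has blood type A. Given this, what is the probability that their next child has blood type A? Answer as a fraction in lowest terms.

19/20

Possible genotypes: Uma ∈ {I^A I^A, I^A i}; Xiomara ∈ {I^A I^A, I^A i}.
Weight each parental genotype pair by prior × P(type-A child):
  I^A I^A × I^A I^A: posterior weight 4/15; P(next child type A) = 1.
  I^A I^A × I^A i: posterior weight 4/15; P(next child type A) = 1.
  I^A i × I^A I^A: posterior weight 4/15; P(next child type A) = 1.
  I^A i × I^A i: posterior weight 1/5; P(next child type A) = 3/4.
Weighted sum = 19/20.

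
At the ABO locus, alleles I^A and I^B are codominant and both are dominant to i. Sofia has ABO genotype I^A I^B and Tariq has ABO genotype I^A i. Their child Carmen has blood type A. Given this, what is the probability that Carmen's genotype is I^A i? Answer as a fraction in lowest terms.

1/2

Cross I^A I^B × I^A i → 1/4 I^A I^A, 1/4 I^A I^B, 1/4 I^A i, 1/4 I^B i.
Type-A genotypes among offspring: I^A I^A (1/4), I^A i (1/4); total 1/2.
P(I^A i | type A) = (1/4) / (1/2) = 1/2.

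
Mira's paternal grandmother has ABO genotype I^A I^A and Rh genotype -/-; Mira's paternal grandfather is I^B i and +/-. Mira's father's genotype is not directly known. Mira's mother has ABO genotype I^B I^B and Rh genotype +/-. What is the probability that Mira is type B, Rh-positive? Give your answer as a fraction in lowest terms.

Mira's father's ABO genotype from I^A I^A × I^B i: 1/2 I^A I^B, 1/2 I^A i.
Crossing each possibility with the mother I^B I^B and summing P(type B): 1/2·1/2 + 1/2·1/2 = 1/2.
Similarly for Rh via the father's Rh distribution: P(Rh+) = 5/8.
Independent loci: 1/2 × 5/8 = 5/16.

5/16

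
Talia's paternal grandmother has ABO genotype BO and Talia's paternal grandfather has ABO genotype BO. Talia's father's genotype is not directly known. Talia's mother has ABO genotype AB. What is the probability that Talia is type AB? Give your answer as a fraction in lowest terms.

Talia's father's ABO genotype from BO × BO: 1/4 BB, 1/2 BO, 1/4 OO.
Crossing each possibility with the mother AB and summing P(type AB): 1/4·1/2 + 1/2·1/4 + 1/4·0 = 1/4.

1/4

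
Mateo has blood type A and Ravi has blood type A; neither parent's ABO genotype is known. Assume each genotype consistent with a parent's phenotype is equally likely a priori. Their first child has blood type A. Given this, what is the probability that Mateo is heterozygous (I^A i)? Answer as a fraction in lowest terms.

Possible genotypes: Mateo ∈ {I^A I^A, I^A i}; Ravi ∈ {I^A I^A, I^A i}.
Weight each parental genotype pair by prior × P(type-A child):
  I^A I^A × I^A I^A: posterior weight 4/15.
  I^A I^A × I^A i: posterior weight 4/15.
  I^A i × I^A I^A: posterior weight 4/15.
  I^A i × I^A i: posterior weight 1/5.
Sum the posterior weight over pairs where Mateo is I^A i: 7/15.

7/15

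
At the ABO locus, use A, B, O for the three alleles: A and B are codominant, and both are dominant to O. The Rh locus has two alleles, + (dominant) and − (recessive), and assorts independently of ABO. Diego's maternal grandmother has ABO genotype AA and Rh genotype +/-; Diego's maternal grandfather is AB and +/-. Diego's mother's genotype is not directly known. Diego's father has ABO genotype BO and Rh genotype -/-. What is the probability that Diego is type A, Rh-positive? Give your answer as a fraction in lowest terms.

Diego's mother's ABO genotype from AA × AB: 1/2 AA, 1/2 AB.
Crossing each possibility with the father BO and summing P(type A): 1/2·1/2 + 1/2·1/4 = 3/8.
Similarly for Rh via the mother's Rh distribution: P(Rh+) = 1/2.
Independent loci: 3/8 × 1/2 = 3/16.

3/16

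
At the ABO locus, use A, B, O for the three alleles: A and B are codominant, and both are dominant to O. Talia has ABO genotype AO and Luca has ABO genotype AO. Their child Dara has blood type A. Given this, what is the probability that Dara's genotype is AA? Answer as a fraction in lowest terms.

1/3

Cross AO × AO → 1/4 AA, 1/2 AO, 1/4 OO.
Type-A genotypes among offspring: AA (1/4), AO (1/2); total 3/4.
P(AA | type A) = (1/4) / (3/4) = 1/3.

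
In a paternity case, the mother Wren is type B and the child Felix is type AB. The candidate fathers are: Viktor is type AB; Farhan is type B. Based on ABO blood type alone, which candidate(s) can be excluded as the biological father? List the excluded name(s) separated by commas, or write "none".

A candidate is excluded only if no genotype consistent with his phenotype could produce a type AB child with a type B mother.
Farhan (type B): no genotype consistent with that phenotype can produce a type-AB child with a type-B mother.

Farhan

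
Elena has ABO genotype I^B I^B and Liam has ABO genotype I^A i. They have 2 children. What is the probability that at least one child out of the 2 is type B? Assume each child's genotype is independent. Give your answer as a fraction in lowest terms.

ABO cross I^B I^B × I^A i → 1/2 B, 1/2 AB.
So P(type B) = 1/2 per child.
P(none) = (1/2)^2 = 1/4; P(at least one) = 1 − 1/4 = 3/4.

3/4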